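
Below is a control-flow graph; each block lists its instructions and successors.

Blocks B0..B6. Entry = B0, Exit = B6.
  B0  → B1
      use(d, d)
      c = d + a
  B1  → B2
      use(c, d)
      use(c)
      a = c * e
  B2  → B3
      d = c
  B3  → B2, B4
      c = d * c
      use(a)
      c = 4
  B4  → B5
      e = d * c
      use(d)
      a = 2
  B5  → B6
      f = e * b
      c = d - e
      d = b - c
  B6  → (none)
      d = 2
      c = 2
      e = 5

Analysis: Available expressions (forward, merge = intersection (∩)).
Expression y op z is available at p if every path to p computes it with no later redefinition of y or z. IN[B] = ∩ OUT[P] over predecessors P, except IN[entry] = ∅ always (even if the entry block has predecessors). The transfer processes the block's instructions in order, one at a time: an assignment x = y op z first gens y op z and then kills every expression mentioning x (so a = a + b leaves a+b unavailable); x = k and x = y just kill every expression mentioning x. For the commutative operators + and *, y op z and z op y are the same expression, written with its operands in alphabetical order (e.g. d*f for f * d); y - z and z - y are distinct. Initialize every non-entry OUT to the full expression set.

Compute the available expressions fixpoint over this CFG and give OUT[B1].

Fixpoint table:
  B0:  IN={}  OUT={a+d}
  B1:  IN={a+d}  OUT={c*e}
  B2:  IN={}  OUT={}
  B3:  IN={}  OUT={}
  B4:  IN={}  OUT={c*d}
  B5:  IN={c*d}  OUT={b*e, b-c}
  B6:  IN={b*e, b-c}  OUT={}

Merge at B1: IN[B1] = OUT[B0] = {a+d}
Applying B1's transfer function to that IN value gives OUT[B1] (row B1 above).

Answer: {c*e}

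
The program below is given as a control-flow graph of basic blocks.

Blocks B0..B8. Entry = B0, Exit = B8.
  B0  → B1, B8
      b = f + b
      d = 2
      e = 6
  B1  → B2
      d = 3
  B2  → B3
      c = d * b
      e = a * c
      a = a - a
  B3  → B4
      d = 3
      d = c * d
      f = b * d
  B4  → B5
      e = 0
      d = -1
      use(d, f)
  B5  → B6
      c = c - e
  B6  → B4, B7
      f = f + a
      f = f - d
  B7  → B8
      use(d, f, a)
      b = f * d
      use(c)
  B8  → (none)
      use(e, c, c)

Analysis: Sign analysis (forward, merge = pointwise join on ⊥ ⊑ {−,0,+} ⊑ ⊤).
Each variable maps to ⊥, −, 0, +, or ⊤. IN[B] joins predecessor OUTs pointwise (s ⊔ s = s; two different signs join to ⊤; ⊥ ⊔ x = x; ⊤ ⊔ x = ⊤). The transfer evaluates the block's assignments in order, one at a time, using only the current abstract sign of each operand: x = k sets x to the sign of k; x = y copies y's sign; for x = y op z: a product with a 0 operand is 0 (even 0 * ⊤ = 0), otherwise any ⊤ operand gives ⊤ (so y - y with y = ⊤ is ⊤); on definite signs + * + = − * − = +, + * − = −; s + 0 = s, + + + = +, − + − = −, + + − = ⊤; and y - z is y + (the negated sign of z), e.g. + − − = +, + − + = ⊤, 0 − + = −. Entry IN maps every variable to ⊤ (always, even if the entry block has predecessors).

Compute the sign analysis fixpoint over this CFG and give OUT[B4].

Answer: {a: ⊤, b: ⊤, c: ⊤, d: -, e: 0, f: ⊤}

Working:
Fixpoint table:
  B0:   IN=(all ⊤)   OUT={d:+, e:+; rest ⊤}
  B1:   IN={d:+, e:+; rest ⊤}   OUT={d:+, e:+; rest ⊤}
  B2:   IN={d:+, e:+; rest ⊤}   OUT={d:+; rest ⊤}
  B3:   IN={d:+; rest ⊤}   OUT=(all ⊤)
  B4:   IN=(all ⊤)   OUT={d:-, e:0; rest ⊤}
  B5:   IN={d:-, e:0; rest ⊤}   OUT={d:-, e:0; rest ⊤}
  B6:   IN={d:-, e:0; rest ⊤}   OUT={d:-, e:0; rest ⊤}
  B7:   IN={d:-, e:0; rest ⊤}   OUT={d:-, e:0; rest ⊤}
  B8:   IN=(all ⊤)   OUT=(all ⊤)

Merge at B4: IN[B4] = OUT[B3] ⊔ OUT[B6] = {a: ⊤, b: ⊤, c: ⊤, d: ⊤, e: ⊤, f: ⊤}
Applying B4's transfer function to that IN value gives OUT[B4] (row B4 above).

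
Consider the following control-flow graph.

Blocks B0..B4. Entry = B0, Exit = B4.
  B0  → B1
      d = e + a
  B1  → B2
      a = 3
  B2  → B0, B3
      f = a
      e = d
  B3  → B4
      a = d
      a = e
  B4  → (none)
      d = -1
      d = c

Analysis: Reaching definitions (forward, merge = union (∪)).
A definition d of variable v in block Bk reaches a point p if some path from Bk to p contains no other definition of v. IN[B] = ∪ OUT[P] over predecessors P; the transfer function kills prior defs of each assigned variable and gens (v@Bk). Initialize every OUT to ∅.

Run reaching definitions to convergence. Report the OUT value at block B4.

Per-block solution:
  B0:  IN={a@B1, d@B0, e@B2, f@B2}  OUT={a@B1, d@B0, e@B2, f@B2}
  B1:  IN={a@B1, d@B0, e@B2, f@B2}  OUT={a@B1, d@B0, e@B2, f@B2}
  B2:  IN={a@B1, d@B0, e@B2, f@B2}  OUT={a@B1, d@B0, e@B2, f@B2}
  B3:  IN={a@B1, d@B0, e@B2, f@B2}  OUT={a@B3, d@B0, e@B2, f@B2}
  B4:  IN={a@B3, d@B0, e@B2, f@B2}  OUT={a@B3, d@B4, e@B2, f@B2}

Merge at B4: IN[B4] = OUT[B3] = {a@B3, d@B0, e@B2, f@B2}
Applying B4's transfer function to that IN value gives OUT[B4] (row B4 above).

Answer: {a@B3, d@B4, e@B2, f@B2}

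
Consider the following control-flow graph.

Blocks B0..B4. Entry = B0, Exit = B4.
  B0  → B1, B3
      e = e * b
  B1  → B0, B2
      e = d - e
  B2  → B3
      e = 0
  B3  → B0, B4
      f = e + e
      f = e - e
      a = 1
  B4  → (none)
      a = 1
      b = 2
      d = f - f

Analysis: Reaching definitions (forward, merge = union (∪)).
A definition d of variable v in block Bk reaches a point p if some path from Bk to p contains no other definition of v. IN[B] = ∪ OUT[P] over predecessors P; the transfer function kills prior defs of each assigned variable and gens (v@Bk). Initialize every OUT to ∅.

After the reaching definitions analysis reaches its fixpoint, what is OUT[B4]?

Answer: {a@B4, b@B4, d@B4, e@B0, e@B2, f@B3}

Derivation:
Fixpoint table:
  B0:  IN={a@B3, e@B0, e@B1, e@B2, f@B3}  OUT={a@B3, e@B0, f@B3}
  B1:  IN={a@B3, e@B0, f@B3}  OUT={a@B3, e@B1, f@B3}
  B2:  IN={a@B3, e@B1, f@B3}  OUT={a@B3, e@B2, f@B3}
  B3:  IN={a@B3, e@B0, e@B2, f@B3}  OUT={a@B3, e@B0, e@B2, f@B3}
  B4:  IN={a@B3, e@B0, e@B2, f@B3}  OUT={a@B4, b@B4, d@B4, e@B0, e@B2, f@B3}

Merge at B4: IN[B4] = OUT[B3] = {a@B3, e@B0, e@B2, f@B3}
Applying B4's transfer function to that IN value gives OUT[B4] (row B4 above).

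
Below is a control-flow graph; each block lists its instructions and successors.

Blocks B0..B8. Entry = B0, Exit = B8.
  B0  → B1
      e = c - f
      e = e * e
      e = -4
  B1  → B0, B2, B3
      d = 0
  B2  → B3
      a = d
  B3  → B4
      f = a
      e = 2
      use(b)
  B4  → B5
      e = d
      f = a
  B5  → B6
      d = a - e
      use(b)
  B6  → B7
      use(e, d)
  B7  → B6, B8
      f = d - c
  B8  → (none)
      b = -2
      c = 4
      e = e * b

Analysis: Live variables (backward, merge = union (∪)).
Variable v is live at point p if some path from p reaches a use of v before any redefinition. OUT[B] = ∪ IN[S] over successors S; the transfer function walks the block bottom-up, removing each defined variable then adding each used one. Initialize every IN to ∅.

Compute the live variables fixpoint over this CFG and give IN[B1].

Answer: {a, b, c, f}

Working:
Per-block solution:
  B0:  IN={a, b, c, f}  OUT={a, b, c, f}
  B1:  IN={a, b, c, f}  OUT={a, b, c, d, f}
  B2:  IN={b, c, d}  OUT={a, b, c, d}
  B3:  IN={a, b, c, d}  OUT={a, b, c, d}
  B4:  IN={a, b, c, d}  OUT={a, b, c, e}
  B5:  IN={a, b, c, e}  OUT={c, d, e}
  B6:  IN={c, d, e}  OUT={c, d, e}
  B7:  IN={c, d, e}  OUT={c, d, e}
  B8:  IN={e}  OUT={}

Merge at B1: OUT[B1] = IN[B0] ⊔ IN[B2] ⊔ IN[B3] = {a, b, c, d, f}
Applying B1's transfer function to that OUT value gives IN[B1] (row B1 above).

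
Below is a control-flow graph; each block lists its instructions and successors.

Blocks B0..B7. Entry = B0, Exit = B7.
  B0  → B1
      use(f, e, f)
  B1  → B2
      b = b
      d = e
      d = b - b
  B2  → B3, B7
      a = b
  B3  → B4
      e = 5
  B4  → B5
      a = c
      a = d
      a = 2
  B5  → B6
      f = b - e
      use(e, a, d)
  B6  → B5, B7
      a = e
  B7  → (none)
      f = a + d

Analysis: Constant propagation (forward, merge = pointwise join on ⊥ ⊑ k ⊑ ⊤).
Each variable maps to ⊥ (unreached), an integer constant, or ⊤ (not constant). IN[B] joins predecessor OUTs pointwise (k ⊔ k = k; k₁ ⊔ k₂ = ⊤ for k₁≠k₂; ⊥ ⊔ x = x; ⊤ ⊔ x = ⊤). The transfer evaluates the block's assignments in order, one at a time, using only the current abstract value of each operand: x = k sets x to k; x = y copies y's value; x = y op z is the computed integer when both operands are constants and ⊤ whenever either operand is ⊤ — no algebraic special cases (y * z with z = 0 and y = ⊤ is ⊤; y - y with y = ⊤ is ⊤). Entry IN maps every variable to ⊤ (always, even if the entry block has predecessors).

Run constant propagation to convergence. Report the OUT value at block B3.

Per-block solution:
  B0:   IN=(all ⊤)   OUT=(all ⊤)
  B1:   IN=(all ⊤)   OUT=(all ⊤)
  B2:   IN=(all ⊤)   OUT=(all ⊤)
  B3:   IN=(all ⊤)   OUT={e:5; rest ⊤}
  B4:   IN={e:5; rest ⊤}   OUT={a:2, e:5; rest ⊤}
  B5:   IN={e:5; rest ⊤}   OUT={e:5; rest ⊤}
  B6:   IN={e:5; rest ⊤}   OUT={a:5, e:5; rest ⊤}
  B7:   IN=(all ⊤)   OUT=(all ⊤)

Merge at B3: IN[B3] = OUT[B2] = {a: ⊤, b: ⊤, c: ⊤, d: ⊤, e: ⊤, f: ⊤}
Applying B3's transfer function to that IN value gives OUT[B3] (row B3 above).

Answer: {a: ⊤, b: ⊤, c: ⊤, d: ⊤, e: 5, f: ⊤}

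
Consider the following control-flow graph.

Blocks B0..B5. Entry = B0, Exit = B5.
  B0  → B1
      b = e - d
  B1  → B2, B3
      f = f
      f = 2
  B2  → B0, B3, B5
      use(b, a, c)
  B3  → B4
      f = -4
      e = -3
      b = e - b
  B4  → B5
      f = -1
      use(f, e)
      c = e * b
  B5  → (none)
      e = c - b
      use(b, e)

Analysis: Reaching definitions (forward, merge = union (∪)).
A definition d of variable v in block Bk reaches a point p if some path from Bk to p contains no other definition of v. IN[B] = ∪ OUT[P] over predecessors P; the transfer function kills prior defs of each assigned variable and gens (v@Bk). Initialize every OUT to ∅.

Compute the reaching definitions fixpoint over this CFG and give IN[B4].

Fixpoint table:
  B0:  IN={b@B0, f@B1}  OUT={b@B0, f@B1}
  B1:  IN={b@B0, f@B1}  OUT={b@B0, f@B1}
  B2:  IN={b@B0, f@B1}  OUT={b@B0, f@B1}
  B3:  IN={b@B0, f@B1}  OUT={b@B3, e@B3, f@B3}
  B4:  IN={b@B3, e@B3, f@B3}  OUT={b@B3, c@B4, e@B3, f@B4}
  B5:  IN={b@B0, b@B3, c@B4, e@B3, f@B1, f@B4}  OUT={b@B0, b@B3, c@B4, e@B5, f@B1, f@B4}

Merge at B4: IN[B4] = OUT[B3] = {b@B3, e@B3, f@B3}

Answer: {b@B3, e@B3, f@B3}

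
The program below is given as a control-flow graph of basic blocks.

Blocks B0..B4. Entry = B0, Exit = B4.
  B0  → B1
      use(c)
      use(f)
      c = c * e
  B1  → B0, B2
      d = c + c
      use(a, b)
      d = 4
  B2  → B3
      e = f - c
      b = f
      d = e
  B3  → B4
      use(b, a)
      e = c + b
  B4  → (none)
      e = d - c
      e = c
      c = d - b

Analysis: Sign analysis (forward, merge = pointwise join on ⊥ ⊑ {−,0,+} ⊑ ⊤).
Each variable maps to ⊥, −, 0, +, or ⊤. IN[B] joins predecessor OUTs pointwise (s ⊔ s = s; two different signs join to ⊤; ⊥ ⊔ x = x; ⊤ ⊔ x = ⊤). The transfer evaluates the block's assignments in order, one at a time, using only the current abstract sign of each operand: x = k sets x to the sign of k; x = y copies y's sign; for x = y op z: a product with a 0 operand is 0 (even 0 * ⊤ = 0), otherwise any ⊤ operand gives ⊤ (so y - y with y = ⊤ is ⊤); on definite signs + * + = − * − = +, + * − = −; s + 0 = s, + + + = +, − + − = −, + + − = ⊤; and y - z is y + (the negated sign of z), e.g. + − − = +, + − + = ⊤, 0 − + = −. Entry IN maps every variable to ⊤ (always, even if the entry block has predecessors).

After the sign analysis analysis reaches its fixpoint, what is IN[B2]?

Answer: {a: ⊤, b: ⊤, c: ⊤, d: +, e: ⊤, f: ⊤}

Derivation:
Converged values:
  B0:   IN=(all ⊤)   OUT=(all ⊤)
  B1:   IN=(all ⊤)   OUT={d:+; rest ⊤}
  B2:   IN={d:+; rest ⊤}   OUT=(all ⊤)
  B3:   IN=(all ⊤)   OUT=(all ⊤)
  B4:   IN=(all ⊤)   OUT=(all ⊤)

Merge at B2: IN[B2] = OUT[B1] = {a: ⊤, b: ⊤, c: ⊤, d: +, e: ⊤, f: ⊤}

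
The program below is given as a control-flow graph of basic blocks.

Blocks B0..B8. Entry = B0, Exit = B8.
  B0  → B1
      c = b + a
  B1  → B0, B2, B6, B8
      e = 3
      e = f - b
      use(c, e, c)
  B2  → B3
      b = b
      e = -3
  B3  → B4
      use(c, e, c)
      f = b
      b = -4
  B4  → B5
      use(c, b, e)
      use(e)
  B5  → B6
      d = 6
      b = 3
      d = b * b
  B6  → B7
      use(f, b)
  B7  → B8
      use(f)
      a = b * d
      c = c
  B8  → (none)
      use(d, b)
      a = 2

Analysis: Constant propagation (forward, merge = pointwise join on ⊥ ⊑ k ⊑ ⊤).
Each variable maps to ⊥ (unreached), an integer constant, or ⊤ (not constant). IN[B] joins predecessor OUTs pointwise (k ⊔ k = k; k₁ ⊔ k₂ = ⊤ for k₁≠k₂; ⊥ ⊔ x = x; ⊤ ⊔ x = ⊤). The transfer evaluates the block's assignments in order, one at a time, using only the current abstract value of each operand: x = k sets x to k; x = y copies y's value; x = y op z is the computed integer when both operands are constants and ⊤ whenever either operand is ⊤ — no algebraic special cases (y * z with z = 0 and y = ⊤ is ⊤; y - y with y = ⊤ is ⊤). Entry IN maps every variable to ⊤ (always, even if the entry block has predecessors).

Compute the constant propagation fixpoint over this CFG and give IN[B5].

Fixpoint table:
  B0:  IN=(all ⊤)  OUT=(all ⊤)
  B1:  IN=(all ⊤)  OUT=(all ⊤)
  B2:  IN=(all ⊤)  OUT={e:-3; rest ⊤}
  B3:  IN={e:-3; rest ⊤}  OUT={b:-4, e:-3; rest ⊤}
  B4:  IN={b:-4, e:-3; rest ⊤}  OUT={b:-4, e:-3; rest ⊤}
  B5:  IN={b:-4, e:-3; rest ⊤}  OUT={b:3, d:9, e:-3; rest ⊤}
  B6:  IN=(all ⊤)  OUT=(all ⊤)
  B7:  IN=(all ⊤)  OUT=(all ⊤)
  B8:  IN=(all ⊤)  OUT={a:2; rest ⊤}

Merge at B5: IN[B5] = OUT[B4] = {a: ⊤, b: -4, c: ⊤, d: ⊤, e: -3, f: ⊤}

Answer: {a: ⊤, b: -4, c: ⊤, d: ⊤, e: -3, f: ⊤}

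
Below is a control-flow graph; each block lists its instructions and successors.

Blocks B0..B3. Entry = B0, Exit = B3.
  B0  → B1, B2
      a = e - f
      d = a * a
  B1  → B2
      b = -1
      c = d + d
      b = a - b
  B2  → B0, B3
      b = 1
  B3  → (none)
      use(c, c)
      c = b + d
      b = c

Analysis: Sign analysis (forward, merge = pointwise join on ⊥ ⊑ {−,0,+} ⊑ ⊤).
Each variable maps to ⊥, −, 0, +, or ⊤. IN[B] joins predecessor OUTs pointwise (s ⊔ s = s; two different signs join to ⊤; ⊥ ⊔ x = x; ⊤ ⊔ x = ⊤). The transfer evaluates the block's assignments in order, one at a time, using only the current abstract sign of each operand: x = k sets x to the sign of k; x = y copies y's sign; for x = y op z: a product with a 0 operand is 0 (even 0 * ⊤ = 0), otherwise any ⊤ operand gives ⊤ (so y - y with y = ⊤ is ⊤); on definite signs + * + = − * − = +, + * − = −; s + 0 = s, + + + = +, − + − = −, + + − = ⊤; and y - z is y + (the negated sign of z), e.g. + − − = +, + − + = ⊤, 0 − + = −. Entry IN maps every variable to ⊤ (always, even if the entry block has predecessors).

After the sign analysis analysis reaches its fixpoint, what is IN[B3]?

Converged values:
  B0:   IN=(all ⊤)   OUT=(all ⊤)
  B1:   IN=(all ⊤)   OUT=(all ⊤)
  B2:   IN=(all ⊤)   OUT={b:+; rest ⊤}
  B3:   IN={b:+; rest ⊤}   OUT=(all ⊤)

Merge at B3: IN[B3] = OUT[B2] = {a: ⊤, b: +, c: ⊤, d: ⊤, e: ⊤, f: ⊤}

Answer: {a: ⊤, b: +, c: ⊤, d: ⊤, e: ⊤, f: ⊤}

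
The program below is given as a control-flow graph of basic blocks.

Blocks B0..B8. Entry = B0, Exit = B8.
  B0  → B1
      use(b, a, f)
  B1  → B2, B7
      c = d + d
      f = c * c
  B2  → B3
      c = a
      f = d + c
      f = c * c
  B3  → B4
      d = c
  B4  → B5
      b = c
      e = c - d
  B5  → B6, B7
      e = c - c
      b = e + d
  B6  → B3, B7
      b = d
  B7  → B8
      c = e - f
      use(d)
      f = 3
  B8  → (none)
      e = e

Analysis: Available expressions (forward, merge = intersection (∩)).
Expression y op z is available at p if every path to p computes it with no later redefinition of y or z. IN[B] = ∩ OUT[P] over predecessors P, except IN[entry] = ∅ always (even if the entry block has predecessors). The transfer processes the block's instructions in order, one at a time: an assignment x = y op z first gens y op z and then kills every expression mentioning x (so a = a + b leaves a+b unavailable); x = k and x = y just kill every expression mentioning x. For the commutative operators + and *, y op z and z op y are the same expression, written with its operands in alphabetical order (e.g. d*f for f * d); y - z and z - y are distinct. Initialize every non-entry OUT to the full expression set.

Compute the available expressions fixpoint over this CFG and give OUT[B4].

Answer: {c*c, c-d}

Trace:
Per-block solution:
  B0:  IN={}  OUT={}
  B1:  IN={}  OUT={c*c, d+d}
  B2:  IN={c*c, d+d}  OUT={c*c, c+d, d+d}
  B3:  IN={c*c}  OUT={c*c}
  B4:  IN={c*c}  OUT={c*c, c-d}
  B5:  IN={c*c, c-d}  OUT={c*c, c-c, c-d, d+e}
  B6:  IN={c*c, c-c, c-d, d+e}  OUT={c*c, c-c, c-d, d+e}
  B7:  IN={c*c}  OUT={}
  B8:  IN={}  OUT={}

Merge at B4: IN[B4] = OUT[B3] = {c*c}
Applying B4's transfer function to that IN value gives OUT[B4] (row B4 above).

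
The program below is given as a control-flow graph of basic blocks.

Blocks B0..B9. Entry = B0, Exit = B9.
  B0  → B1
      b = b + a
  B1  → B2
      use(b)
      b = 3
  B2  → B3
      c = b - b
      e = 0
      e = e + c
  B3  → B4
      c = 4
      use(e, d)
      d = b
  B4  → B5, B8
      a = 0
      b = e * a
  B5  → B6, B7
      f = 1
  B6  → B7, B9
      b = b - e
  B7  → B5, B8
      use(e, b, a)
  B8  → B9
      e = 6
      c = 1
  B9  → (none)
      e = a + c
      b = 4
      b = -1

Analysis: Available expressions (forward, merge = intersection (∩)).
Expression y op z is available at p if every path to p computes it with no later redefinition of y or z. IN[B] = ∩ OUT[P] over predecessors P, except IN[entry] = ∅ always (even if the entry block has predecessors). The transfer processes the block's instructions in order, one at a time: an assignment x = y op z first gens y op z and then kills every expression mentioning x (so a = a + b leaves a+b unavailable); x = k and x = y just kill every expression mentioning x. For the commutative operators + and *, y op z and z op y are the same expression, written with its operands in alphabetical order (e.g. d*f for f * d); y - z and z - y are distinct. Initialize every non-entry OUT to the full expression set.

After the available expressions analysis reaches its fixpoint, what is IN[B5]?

Converged values:
  B0:   IN={}   OUT={}
  B1:   IN={}   OUT={}
  B2:   IN={}   OUT={b-b}
  B3:   IN={b-b}   OUT={b-b}
  B4:   IN={b-b}   OUT={a*e}
  B5:   IN={a*e}   OUT={a*e}
  B6:   IN={a*e}   OUT={a*e}
  B7:   IN={a*e}   OUT={a*e}
  B8:   IN={a*e}   OUT={}
  B9:   IN={}   OUT={a+c}

Merge at B5: IN[B5] = OUT[B4] ∩ OUT[B7] = {a*e}

Answer: {a*e}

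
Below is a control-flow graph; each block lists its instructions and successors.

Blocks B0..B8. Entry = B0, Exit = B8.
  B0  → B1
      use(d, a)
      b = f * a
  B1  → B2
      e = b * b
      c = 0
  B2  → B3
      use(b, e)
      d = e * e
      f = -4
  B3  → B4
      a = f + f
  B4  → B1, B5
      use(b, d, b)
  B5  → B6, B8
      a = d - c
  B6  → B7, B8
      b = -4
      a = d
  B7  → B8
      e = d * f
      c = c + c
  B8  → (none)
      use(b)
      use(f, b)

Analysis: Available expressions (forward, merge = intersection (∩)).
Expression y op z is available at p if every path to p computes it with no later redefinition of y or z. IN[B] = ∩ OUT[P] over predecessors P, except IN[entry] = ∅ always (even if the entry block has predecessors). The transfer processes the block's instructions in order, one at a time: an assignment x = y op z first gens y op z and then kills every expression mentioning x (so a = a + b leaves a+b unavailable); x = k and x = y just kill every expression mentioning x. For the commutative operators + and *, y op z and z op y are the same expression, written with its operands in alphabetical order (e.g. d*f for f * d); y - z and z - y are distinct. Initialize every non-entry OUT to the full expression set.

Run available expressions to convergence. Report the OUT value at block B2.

Answer: {b*b, e*e}

Working:
Fixpoint table:
  B0:   IN={}   OUT={a*f}
  B1:   IN={}   OUT={b*b}
  B2:   IN={b*b}   OUT={b*b, e*e}
  B3:   IN={b*b, e*e}   OUT={b*b, e*e, f+f}
  B4:   IN={b*b, e*e, f+f}   OUT={b*b, e*e, f+f}
  B5:   IN={b*b, e*e, f+f}   OUT={b*b, d-c, e*e, f+f}
  B6:   IN={b*b, d-c, e*e, f+f}   OUT={d-c, e*e, f+f}
  B7:   IN={d-c, e*e, f+f}   OUT={d*f, f+f}
  B8:   IN={f+f}   OUT={f+f}

Merge at B2: IN[B2] = OUT[B1] = {b*b}
Applying B2's transfer function to that IN value gives OUT[B2] (row B2 above).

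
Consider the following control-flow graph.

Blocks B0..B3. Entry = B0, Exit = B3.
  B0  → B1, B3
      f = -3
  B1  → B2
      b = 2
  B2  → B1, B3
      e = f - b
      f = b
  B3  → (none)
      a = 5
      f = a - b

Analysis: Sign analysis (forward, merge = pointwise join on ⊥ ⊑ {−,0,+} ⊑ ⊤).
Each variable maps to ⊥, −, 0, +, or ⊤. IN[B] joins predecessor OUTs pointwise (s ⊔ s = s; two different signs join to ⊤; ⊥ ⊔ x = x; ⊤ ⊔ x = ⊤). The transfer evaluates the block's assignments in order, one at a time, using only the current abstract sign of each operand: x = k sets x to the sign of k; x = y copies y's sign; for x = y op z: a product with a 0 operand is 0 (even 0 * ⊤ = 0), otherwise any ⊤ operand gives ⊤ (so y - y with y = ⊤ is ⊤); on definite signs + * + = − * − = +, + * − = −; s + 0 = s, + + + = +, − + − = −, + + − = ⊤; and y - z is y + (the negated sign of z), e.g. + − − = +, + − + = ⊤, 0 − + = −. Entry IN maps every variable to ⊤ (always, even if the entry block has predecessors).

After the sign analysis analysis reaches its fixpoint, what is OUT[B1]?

Answer: {a: ⊤, b: +, c: ⊤, d: ⊤, e: ⊤, f: ⊤}

Working:
Per-block solution:
  B0:   IN=(all ⊤)   OUT={f:-; rest ⊤}
  B1:   IN=(all ⊤)   OUT={b:+; rest ⊤}
  B2:   IN={b:+; rest ⊤}   OUT={b:+, f:+; rest ⊤}
  B3:   IN=(all ⊤)   OUT={a:+; rest ⊤}

Merge at B1: IN[B1] = OUT[B0] ⊔ OUT[B2] = {a: ⊤, b: ⊤, c: ⊤, d: ⊤, e: ⊤, f: ⊤}
Applying B1's transfer function to that IN value gives OUT[B1] (row B1 above).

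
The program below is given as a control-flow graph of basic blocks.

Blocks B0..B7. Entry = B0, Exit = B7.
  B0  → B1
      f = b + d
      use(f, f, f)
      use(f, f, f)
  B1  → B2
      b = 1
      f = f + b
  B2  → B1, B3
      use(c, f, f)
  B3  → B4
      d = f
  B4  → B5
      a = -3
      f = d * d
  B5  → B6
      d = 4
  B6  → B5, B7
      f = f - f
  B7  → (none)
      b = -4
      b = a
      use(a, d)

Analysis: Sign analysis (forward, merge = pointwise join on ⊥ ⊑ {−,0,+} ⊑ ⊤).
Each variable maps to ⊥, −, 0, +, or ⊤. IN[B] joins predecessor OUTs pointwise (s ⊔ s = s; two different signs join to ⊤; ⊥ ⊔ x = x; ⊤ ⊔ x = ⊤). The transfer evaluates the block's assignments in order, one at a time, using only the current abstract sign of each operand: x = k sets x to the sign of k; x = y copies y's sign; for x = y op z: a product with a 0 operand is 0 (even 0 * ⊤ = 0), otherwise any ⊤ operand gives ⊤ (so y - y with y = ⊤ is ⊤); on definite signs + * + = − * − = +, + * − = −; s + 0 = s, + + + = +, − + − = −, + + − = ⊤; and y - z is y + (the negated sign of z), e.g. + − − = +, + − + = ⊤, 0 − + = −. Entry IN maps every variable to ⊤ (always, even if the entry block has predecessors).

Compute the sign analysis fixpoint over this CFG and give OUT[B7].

Answer: {a: -, b: -, c: ⊤, d: +, e: ⊤, f: ⊤}

Trace:
Converged values:
  B0:   IN=(all ⊤)   OUT=(all ⊤)
  B1:   IN=(all ⊤)   OUT={b:+; rest ⊤}
  B2:   IN={b:+; rest ⊤}   OUT={b:+; rest ⊤}
  B3:   IN={b:+; rest ⊤}   OUT={b:+; rest ⊤}
  B4:   IN={b:+; rest ⊤}   OUT={a:-, b:+; rest ⊤}
  B5:   IN={a:-, b:+; rest ⊤}   OUT={a:-, b:+, d:+; rest ⊤}
  B6:   IN={a:-, b:+, d:+; rest ⊤}   OUT={a:-, b:+, d:+; rest ⊤}
  B7:   IN={a:-, b:+, d:+; rest ⊤}   OUT={a:-, b:-, d:+; rest ⊤}

Merge at B7: IN[B7] = OUT[B6] = {a: -, b: +, c: ⊤, d: +, e: ⊤, f: ⊤}
Applying B7's transfer function to that IN value gives OUT[B7] (row B7 above).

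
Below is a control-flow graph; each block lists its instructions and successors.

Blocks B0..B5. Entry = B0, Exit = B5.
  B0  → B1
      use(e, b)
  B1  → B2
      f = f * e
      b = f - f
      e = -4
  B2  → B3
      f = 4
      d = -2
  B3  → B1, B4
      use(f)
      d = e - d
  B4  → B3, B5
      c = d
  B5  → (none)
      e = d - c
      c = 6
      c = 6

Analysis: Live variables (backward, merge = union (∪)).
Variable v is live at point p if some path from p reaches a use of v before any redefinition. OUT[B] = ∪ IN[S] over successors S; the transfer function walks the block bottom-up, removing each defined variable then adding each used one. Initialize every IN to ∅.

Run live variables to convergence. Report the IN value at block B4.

Answer: {d, e, f}

Trace:
Fixpoint table:
  B0:  IN={b, e, f}  OUT={e, f}
  B1:  IN={e, f}  OUT={e}
  B2:  IN={e}  OUT={d, e, f}
  B3:  IN={d, e, f}  OUT={d, e, f}
  B4:  IN={d, e, f}  OUT={c, d, e, f}
  B5:  IN={c, d}  OUT={}

Merge at B4: OUT[B4] = IN[B3] ⊔ IN[B5] = {c, d, e, f}
Applying B4's transfer function to that OUT value gives IN[B4] (row B4 above).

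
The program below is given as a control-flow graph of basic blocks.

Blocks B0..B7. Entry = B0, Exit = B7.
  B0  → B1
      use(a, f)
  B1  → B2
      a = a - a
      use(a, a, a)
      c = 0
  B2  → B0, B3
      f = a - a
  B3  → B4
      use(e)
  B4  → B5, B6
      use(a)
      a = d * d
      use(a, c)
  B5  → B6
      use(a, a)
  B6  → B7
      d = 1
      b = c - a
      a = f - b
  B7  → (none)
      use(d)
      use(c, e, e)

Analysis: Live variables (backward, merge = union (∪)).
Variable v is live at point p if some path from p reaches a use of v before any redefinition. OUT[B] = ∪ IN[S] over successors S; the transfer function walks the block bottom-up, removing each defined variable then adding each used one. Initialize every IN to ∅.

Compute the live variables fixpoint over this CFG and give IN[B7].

Fixpoint table:
  B0:  IN={a, d, e, f}  OUT={a, d, e}
  B1:  IN={a, d, e}  OUT={a, c, d, e}
  B2:  IN={a, c, d, e}  OUT={a, c, d, e, f}
  B3:  IN={a, c, d, e, f}  OUT={a, c, d, e, f}
  B4:  IN={a, c, d, e, f}  OUT={a, c, e, f}
  B5:  IN={a, c, e, f}  OUT={a, c, e, f}
  B6:  IN={a, c, e, f}  OUT={c, d, e}
  B7:  IN={c, d, e}  OUT={}

B7 is the boundary node: OUT[B7] = {}
Applying B7's transfer function to that OUT value gives IN[B7] (row B7 above).

Answer: {c, d, e}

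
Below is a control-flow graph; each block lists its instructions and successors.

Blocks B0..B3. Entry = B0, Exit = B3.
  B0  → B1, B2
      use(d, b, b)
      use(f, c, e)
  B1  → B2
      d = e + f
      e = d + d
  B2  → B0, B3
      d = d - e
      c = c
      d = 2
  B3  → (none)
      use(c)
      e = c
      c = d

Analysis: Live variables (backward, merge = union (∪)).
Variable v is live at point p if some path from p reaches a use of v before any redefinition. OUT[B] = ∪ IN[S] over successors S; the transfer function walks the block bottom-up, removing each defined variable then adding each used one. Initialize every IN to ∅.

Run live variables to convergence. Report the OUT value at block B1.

Answer: {b, c, d, e, f}

Working:
Fixpoint table:
  B0: | IN={b, c, d, e, f} | OUT={b, c, d, e, f}
  B1: | IN={b, c, e, f} | OUT={b, c, d, e, f}
  B2: | IN={b, c, d, e, f} | OUT={b, c, d, e, f}
  B3: | IN={c, d} | OUT={}

Merge at B1: OUT[B1] = IN[B2] = {b, c, d, e, f}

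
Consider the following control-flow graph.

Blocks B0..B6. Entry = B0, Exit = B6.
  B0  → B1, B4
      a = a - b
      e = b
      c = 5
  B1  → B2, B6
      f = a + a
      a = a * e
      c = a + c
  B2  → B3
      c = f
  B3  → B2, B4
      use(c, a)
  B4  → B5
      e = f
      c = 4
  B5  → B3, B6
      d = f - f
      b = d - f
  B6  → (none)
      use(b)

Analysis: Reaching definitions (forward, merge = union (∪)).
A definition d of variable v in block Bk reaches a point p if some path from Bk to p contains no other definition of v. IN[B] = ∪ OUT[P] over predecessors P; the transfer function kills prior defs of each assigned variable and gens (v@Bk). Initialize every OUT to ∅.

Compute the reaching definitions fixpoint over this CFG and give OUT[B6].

Per-block solution:
  B0: | IN={} | OUT={a@B0, c@B0, e@B0}
  B1: | IN={a@B0, c@B0, e@B0} | OUT={a@B1, c@B1, e@B0, f@B1}
  B2: | IN={a@B0, a@B1, b@B5, c@B1, c@B2, c@B4, d@B5, e@B0, e@B4, f@B1} | OUT={a@B0, a@B1, b@B5, c@B2, d@B5, e@B0, e@B4, f@B1}
  B3: | IN={a@B0, a@B1, b@B5, c@B2, c@B4, d@B5, e@B0, e@B4, f@B1} | OUT={a@B0, a@B1, b@B5, c@B2, c@B4, d@B5, e@B0, e@B4, f@B1}
  B4: | IN={a@B0, a@B1, b@B5, c@B0, c@B2, c@B4, d@B5, e@B0, e@B4, f@B1} | OUT={a@B0, a@B1, b@B5, c@B4, d@B5, e@B4, f@B1}
  B5: | IN={a@B0, a@B1, b@B5, c@B4, d@B5, e@B4, f@B1} | OUT={a@B0, a@B1, b@B5, c@B4, d@B5, e@B4, f@B1}
  B6: | IN={a@B0, a@B1, b@B5, c@B1, c@B4, d@B5, e@B0, e@B4, f@B1} | OUT={a@B0, a@B1, b@B5, c@B1, c@B4, d@B5, e@B0, e@B4, f@B1}

Merge at B6: IN[B6] = OUT[B1] ⊔ OUT[B5] = {a@B0, a@B1, b@B5, c@B1, c@B4, d@B5, e@B0, e@B4, f@B1}
Applying B6's transfer function to that IN value gives OUT[B6] (row B6 above).

Answer: {a@B0, a@B1, b@B5, c@B1, c@B4, d@B5, e@B0, e@B4, f@B1}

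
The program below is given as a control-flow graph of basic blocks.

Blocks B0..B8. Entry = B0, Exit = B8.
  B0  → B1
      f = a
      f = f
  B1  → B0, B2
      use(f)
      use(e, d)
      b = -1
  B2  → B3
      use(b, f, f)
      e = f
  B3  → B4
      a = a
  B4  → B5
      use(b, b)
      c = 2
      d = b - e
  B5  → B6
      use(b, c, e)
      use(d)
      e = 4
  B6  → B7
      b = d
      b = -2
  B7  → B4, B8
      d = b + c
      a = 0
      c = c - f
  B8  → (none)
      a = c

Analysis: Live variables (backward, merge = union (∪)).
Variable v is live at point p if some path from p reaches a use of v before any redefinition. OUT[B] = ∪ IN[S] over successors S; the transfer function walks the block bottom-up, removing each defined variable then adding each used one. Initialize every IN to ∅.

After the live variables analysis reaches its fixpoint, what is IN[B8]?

Answer: {c}

Working:
Per-block solution:
  B0: | IN={a, d, e} | OUT={a, d, e, f}
  B1: | IN={a, d, e, f} | OUT={a, b, d, e, f}
  B2: | IN={a, b, f} | OUT={a, b, e, f}
  B3: | IN={a, b, e, f} | OUT={b, e, f}
  B4: | IN={b, e, f} | OUT={b, c, d, e, f}
  B5: | IN={b, c, d, e, f} | OUT={c, d, e, f}
  B6: | IN={c, d, e, f} | OUT={b, c, e, f}
  B7: | IN={b, c, e, f} | OUT={b, c, e, f}
  B8: | IN={c} | OUT={}

B8 is the boundary node: OUT[B8] = {}
Applying B8's transfer function to that OUT value gives IN[B8] (row B8 above).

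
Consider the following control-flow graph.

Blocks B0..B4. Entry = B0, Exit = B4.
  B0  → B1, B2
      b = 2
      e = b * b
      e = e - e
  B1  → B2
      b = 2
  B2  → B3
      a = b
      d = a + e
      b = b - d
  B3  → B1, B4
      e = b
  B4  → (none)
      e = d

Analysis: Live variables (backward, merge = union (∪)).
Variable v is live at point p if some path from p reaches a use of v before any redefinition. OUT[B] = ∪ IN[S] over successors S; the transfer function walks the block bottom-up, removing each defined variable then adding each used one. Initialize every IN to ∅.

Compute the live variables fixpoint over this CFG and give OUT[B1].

Fixpoint table:
  B0:  IN={}  OUT={b, e}
  B1:  IN={e}  OUT={b, e}
  B2:  IN={b, e}  OUT={b, d}
  B3:  IN={b, d}  OUT={d, e}
  B4:  IN={d}  OUT={}

Merge at B1: OUT[B1] = IN[B2] = {b, e}

Answer: {b, e}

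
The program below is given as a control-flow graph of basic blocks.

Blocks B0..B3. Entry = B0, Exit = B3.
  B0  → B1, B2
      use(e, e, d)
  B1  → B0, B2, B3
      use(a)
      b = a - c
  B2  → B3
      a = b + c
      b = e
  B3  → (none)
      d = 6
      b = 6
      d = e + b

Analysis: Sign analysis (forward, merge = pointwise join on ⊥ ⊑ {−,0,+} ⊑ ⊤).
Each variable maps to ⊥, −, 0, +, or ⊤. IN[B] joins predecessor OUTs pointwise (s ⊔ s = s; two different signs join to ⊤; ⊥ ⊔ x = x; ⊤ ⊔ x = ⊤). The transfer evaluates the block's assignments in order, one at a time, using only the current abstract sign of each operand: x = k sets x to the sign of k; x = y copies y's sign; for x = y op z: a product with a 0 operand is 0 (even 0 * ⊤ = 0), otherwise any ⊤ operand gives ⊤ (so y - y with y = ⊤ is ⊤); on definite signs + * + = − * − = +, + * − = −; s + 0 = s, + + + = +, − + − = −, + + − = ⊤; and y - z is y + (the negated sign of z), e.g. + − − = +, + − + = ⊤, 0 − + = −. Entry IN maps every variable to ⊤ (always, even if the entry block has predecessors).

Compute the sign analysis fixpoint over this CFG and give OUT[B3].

Per-block solution:
  B0:   IN=(all ⊤)   OUT=(all ⊤)
  B1:   IN=(all ⊤)   OUT=(all ⊤)
  B2:   IN=(all ⊤)   OUT=(all ⊤)
  B3:   IN=(all ⊤)   OUT={b:+; rest ⊤}

Merge at B3: IN[B3] = OUT[B1] ⊔ OUT[B2] = {a: ⊤, b: ⊤, c: ⊤, d: ⊤, e: ⊤, f: ⊤}
Applying B3's transfer function to that IN value gives OUT[B3] (row B3 above).

Answer: {a: ⊤, b: +, c: ⊤, d: ⊤, e: ⊤, f: ⊤}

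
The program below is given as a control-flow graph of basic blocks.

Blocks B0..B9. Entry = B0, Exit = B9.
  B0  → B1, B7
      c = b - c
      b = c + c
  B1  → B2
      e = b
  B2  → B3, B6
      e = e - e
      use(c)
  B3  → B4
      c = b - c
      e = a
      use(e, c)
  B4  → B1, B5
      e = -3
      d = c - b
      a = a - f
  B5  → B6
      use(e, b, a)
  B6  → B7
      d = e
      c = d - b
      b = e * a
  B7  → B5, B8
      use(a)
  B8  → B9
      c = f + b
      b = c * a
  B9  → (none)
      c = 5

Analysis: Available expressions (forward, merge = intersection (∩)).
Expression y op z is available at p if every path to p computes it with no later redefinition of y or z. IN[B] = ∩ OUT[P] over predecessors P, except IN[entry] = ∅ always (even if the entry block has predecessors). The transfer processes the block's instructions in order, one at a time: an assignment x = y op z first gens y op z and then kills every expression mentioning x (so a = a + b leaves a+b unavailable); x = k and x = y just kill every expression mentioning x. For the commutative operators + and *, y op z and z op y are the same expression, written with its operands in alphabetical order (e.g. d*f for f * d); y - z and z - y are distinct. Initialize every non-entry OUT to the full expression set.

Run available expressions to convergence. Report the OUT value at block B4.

Fixpoint table:
  B0:   IN={}   OUT={c+c}
  B1:   IN={}   OUT={}
  B2:   IN={}   OUT={}
  B3:   IN={}   OUT={}
  B4:   IN={}   OUT={c-b}
  B5:   IN={}   OUT={}
  B6:   IN={}   OUT={a*e}
  B7:   IN={}   OUT={}
  B8:   IN={}   OUT={a*c}
  B9:   IN={a*c}   OUT={}

Merge at B4: IN[B4] = OUT[B3] = {}
Applying B4's transfer function to that IN value gives OUT[B4] (row B4 above).

Answer: {c-b}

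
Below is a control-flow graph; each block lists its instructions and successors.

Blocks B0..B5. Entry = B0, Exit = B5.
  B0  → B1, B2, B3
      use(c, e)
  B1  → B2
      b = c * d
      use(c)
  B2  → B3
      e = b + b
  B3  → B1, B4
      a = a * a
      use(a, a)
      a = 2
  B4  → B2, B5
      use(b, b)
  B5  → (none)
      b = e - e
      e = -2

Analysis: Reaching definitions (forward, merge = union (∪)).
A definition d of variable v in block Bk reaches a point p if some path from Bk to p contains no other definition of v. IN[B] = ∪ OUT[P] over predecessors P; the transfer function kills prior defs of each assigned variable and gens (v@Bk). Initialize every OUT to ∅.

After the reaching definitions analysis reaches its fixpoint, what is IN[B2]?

Answer: {a@B3, b@B1, e@B2}

Derivation:
Converged values:
  B0:  IN={}  OUT={}
  B1:  IN={a@B3, b@B1, e@B2}  OUT={a@B3, b@B1, e@B2}
  B2:  IN={a@B3, b@B1, e@B2}  OUT={a@B3, b@B1, e@B2}
  B3:  IN={a@B3, b@B1, e@B2}  OUT={a@B3, b@B1, e@B2}
  B4:  IN={a@B3, b@B1, e@B2}  OUT={a@B3, b@B1, e@B2}
  B5:  IN={a@B3, b@B1, e@B2}  OUT={a@B3, b@B5, e@B5}

Merge at B2: IN[B2] = OUT[B0] ⊔ OUT[B1] ⊔ OUT[B4] = {a@B3, b@B1, e@B2}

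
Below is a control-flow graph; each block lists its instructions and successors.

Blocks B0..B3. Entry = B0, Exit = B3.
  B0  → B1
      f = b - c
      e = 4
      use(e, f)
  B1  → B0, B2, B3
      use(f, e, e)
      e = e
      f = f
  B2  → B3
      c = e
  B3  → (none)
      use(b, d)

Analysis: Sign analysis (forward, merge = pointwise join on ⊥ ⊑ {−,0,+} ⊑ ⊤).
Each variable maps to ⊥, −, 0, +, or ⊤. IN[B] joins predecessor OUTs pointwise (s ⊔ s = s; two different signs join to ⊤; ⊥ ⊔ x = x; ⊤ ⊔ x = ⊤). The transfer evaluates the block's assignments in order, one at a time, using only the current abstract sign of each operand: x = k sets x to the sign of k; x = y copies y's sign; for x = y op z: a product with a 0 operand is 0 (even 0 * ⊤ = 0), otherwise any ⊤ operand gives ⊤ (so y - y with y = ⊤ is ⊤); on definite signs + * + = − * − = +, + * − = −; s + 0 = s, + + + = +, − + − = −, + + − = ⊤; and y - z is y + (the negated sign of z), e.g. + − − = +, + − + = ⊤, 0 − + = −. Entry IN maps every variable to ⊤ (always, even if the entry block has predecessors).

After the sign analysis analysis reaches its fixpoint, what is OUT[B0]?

Fixpoint table:
  B0:   IN=(all ⊤)   OUT={e:+; rest ⊤}
  B1:   IN={e:+; rest ⊤}   OUT={e:+; rest ⊤}
  B2:   IN={e:+; rest ⊤}   OUT={c:+, e:+; rest ⊤}
  B3:   IN={e:+; rest ⊤}   OUT={e:+; rest ⊤}

Merge at B0 (entry node, so the boundary value (all ⊤) is joined with the incoming edge(s)): IN[B0] = (all ⊤) ⊔ OUT[B1] = {a: ⊤, b: ⊤, c: ⊤, d: ⊤, e: ⊤, f: ⊤}
Applying B0's transfer function to that IN value gives OUT[B0] (row B0 above).

Answer: {a: ⊤, b: ⊤, c: ⊤, d: ⊤, e: +, f: ⊤}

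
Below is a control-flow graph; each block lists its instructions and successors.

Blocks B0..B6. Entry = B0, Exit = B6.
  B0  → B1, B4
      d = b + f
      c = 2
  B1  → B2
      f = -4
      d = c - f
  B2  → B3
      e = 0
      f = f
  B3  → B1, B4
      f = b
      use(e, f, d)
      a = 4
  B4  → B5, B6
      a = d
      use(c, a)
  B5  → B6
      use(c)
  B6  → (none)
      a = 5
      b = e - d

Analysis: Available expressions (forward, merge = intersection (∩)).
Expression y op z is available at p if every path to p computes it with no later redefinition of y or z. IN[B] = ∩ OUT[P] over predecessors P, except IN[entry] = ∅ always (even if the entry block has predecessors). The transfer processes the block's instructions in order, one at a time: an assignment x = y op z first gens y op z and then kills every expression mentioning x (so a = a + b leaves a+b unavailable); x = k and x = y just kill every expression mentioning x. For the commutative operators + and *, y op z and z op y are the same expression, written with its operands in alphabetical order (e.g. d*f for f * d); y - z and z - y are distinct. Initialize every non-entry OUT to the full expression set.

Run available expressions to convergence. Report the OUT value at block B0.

Answer: {b+f}

Working:
Converged values:
  B0: | IN={} | OUT={b+f}
  B1: | IN={} | OUT={c-f}
  B2: | IN={c-f} | OUT={}
  B3: | IN={} | OUT={}
  B4: | IN={} | OUT={}
  B5: | IN={} | OUT={}
  B6: | IN={} | OUT={e-d}

B0 is the boundary node: IN[B0] = {}
Applying B0's transfer function to that IN value gives OUT[B0] (row B0 above).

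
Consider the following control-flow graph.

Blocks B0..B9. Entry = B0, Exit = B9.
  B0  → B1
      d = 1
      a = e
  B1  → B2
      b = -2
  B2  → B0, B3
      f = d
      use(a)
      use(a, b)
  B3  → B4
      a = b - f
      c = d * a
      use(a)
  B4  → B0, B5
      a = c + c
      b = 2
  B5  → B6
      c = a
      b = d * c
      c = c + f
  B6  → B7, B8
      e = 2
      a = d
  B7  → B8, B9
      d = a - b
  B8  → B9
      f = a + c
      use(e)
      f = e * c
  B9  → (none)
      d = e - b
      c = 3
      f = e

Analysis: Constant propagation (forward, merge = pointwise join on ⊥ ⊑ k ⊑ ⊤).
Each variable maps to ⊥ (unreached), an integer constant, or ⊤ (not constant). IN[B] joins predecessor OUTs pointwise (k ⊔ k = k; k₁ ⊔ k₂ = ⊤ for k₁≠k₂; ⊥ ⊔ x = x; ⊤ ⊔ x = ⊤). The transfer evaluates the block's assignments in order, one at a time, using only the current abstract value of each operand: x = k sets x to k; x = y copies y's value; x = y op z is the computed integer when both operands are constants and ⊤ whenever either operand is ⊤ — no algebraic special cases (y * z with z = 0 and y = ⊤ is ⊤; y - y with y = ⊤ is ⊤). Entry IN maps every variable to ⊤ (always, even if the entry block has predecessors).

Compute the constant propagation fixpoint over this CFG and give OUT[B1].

Answer: {a: ⊤, b: -2, c: ⊤, d: 1, e: ⊤, f: ⊤}

Derivation:
Converged values:
  B0: | IN=(all ⊤) | OUT={d:1; rest ⊤}
  B1: | IN={d:1; rest ⊤} | OUT={b:-2, d:1; rest ⊤}
  B2: | IN={b:-2, d:1; rest ⊤} | OUT={b:-2, d:1, f:1; rest ⊤}
  B3: | IN={b:-2, d:1, f:1; rest ⊤} | OUT={a:-3, b:-2, c:-3, d:1, f:1; rest ⊤}
  B4: | IN={a:-3, b:-2, c:-3, d:1, f:1; rest ⊤} | OUT={a:-6, b:2, c:-3, d:1, f:1; rest ⊤}
  B5: | IN={a:-6, b:2, c:-3, d:1, f:1; rest ⊤} | OUT={a:-6, b:-6, c:-5, d:1, f:1; rest ⊤}
  B6: | IN={a:-6, b:-6, c:-5, d:1, f:1; rest ⊤} | OUT={a:1, b:-6, c:-5, d:1, e:2, f:1; rest ⊤}
  B7: | IN={a:1, b:-6, c:-5, d:1, e:2, f:1; rest ⊤} | OUT={a:1, b:-6, c:-5, d:7, e:2, f:1; rest ⊤}
  B8: | IN={a:1, b:-6, c:-5, e:2, f:1; rest ⊤} | OUT={a:1, b:-6, c:-5, e:2, f:-10; rest ⊤}
  B9: | IN={a:1, b:-6, c:-5, e:2; rest ⊤} | OUT={a:1, b:-6, c:3, d:8, e:2, f:2; rest ⊤}

Merge at B1: IN[B1] = OUT[B0] = {a: ⊤, b: ⊤, c: ⊤, d: 1, e: ⊤, f: ⊤}
Applying B1's transfer function to that IN value gives OUT[B1] (row B1 above).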